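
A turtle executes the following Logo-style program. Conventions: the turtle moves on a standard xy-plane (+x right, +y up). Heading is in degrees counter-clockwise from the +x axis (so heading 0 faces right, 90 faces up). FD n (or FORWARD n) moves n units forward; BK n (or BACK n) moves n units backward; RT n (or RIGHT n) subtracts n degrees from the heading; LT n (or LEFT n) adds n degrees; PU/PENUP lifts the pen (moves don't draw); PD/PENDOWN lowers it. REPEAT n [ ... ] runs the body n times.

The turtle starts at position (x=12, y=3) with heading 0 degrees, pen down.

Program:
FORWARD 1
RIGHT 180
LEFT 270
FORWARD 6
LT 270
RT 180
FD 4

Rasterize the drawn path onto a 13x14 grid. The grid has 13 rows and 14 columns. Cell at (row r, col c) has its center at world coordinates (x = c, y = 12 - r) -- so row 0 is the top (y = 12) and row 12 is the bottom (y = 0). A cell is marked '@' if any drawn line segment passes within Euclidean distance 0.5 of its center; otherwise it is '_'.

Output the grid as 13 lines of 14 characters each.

Answer: ______________
______________
______________
_________@@@@@
_____________@
_____________@
_____________@
_____________@
_____________@
____________@@
______________
______________
______________

Derivation:
Segment 0: (12,3) -> (13,3)
Segment 1: (13,3) -> (13,9)
Segment 2: (13,9) -> (9,9)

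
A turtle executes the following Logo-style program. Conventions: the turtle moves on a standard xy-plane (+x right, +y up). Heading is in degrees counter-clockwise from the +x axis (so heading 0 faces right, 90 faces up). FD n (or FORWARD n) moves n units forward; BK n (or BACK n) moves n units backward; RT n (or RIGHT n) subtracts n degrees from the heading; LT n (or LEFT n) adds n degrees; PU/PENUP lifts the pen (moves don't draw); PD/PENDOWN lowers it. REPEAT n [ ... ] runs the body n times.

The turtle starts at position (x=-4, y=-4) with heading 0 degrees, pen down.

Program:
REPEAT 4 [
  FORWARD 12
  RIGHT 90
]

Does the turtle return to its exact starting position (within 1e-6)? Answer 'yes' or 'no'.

Answer: yes

Derivation:
Executing turtle program step by step:
Start: pos=(-4,-4), heading=0, pen down
REPEAT 4 [
  -- iteration 1/4 --
  FD 12: (-4,-4) -> (8,-4) [heading=0, draw]
  RT 90: heading 0 -> 270
  -- iteration 2/4 --
  FD 12: (8,-4) -> (8,-16) [heading=270, draw]
  RT 90: heading 270 -> 180
  -- iteration 3/4 --
  FD 12: (8,-16) -> (-4,-16) [heading=180, draw]
  RT 90: heading 180 -> 90
  -- iteration 4/4 --
  FD 12: (-4,-16) -> (-4,-4) [heading=90, draw]
  RT 90: heading 90 -> 0
]
Final: pos=(-4,-4), heading=0, 4 segment(s) drawn

Start position: (-4, -4)
Final position: (-4, -4)
Distance = 0; < 1e-6 -> CLOSED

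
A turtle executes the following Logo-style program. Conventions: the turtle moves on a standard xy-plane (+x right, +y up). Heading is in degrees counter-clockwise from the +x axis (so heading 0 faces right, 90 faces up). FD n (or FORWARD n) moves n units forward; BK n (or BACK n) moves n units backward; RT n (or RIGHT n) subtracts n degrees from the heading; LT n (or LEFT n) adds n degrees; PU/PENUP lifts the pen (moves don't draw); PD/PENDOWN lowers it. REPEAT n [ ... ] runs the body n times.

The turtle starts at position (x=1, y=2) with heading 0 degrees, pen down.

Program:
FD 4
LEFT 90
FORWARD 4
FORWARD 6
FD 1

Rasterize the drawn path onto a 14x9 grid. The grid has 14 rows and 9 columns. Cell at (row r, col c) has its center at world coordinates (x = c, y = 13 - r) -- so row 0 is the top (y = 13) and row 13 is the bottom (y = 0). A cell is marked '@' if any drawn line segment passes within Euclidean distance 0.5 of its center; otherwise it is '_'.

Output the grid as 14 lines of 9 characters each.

Segment 0: (1,2) -> (5,2)
Segment 1: (5,2) -> (5,6)
Segment 2: (5,6) -> (5,12)
Segment 3: (5,12) -> (5,13)

Answer: _____@___
_____@___
_____@___
_____@___
_____@___
_____@___
_____@___
_____@___
_____@___
_____@___
_____@___
_@@@@@___
_________
_________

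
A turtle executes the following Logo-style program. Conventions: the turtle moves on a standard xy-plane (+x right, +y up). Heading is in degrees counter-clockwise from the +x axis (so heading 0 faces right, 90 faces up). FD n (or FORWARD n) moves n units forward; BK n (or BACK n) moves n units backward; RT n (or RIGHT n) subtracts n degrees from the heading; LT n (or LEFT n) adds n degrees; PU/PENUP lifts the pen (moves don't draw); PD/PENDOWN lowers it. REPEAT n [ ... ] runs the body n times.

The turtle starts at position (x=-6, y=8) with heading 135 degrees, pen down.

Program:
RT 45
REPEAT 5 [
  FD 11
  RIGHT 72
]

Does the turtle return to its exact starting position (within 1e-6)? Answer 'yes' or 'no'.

Answer: yes

Derivation:
Executing turtle program step by step:
Start: pos=(-6,8), heading=135, pen down
RT 45: heading 135 -> 90
REPEAT 5 [
  -- iteration 1/5 --
  FD 11: (-6,8) -> (-6,19) [heading=90, draw]
  RT 72: heading 90 -> 18
  -- iteration 2/5 --
  FD 11: (-6,19) -> (4.462,22.399) [heading=18, draw]
  RT 72: heading 18 -> 306
  -- iteration 3/5 --
  FD 11: (4.462,22.399) -> (10.927,13.5) [heading=306, draw]
  RT 72: heading 306 -> 234
  -- iteration 4/5 --
  FD 11: (10.927,13.5) -> (4.462,4.601) [heading=234, draw]
  RT 72: heading 234 -> 162
  -- iteration 5/5 --
  FD 11: (4.462,4.601) -> (-6,8) [heading=162, draw]
  RT 72: heading 162 -> 90
]
Final: pos=(-6,8), heading=90, 5 segment(s) drawn

Start position: (-6, 8)
Final position: (-6, 8)
Distance = 0; < 1e-6 -> CLOSED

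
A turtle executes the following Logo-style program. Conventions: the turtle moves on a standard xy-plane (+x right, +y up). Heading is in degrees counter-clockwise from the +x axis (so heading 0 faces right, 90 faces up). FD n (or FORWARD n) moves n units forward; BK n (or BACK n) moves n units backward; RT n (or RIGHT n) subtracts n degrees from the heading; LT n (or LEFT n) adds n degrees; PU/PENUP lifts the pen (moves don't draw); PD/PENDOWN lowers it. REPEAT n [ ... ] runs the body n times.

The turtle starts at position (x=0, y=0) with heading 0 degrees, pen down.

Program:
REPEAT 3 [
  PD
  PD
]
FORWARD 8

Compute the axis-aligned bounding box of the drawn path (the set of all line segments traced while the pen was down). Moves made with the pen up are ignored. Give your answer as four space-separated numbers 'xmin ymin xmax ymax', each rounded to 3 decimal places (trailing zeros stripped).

Answer: 0 0 8 0

Derivation:
Executing turtle program step by step:
Start: pos=(0,0), heading=0, pen down
REPEAT 3 [
  -- iteration 1/3 --
  PD: pen down
  PD: pen down
  -- iteration 2/3 --
  PD: pen down
  PD: pen down
  -- iteration 3/3 --
  PD: pen down
  PD: pen down
]
FD 8: (0,0) -> (8,0) [heading=0, draw]
Final: pos=(8,0), heading=0, 1 segment(s) drawn

Segment endpoints: x in {0, 8}, y in {0}
xmin=0, ymin=0, xmax=8, ymax=0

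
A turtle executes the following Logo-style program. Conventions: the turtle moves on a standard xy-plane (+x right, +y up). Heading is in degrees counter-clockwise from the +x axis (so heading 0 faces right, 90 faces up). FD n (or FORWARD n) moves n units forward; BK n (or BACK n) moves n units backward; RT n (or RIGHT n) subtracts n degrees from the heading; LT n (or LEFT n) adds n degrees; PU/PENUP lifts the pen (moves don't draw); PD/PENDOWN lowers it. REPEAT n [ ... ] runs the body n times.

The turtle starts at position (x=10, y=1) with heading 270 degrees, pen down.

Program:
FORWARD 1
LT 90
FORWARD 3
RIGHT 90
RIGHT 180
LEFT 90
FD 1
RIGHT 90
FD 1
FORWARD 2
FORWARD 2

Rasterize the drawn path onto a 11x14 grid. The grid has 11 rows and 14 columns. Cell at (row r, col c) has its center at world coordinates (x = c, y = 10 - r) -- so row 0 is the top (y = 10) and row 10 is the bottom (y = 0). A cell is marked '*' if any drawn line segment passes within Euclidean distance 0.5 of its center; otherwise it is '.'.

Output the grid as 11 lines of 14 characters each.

Answer: ..............
..............
..............
..............
..............
............*.
............*.
............*.
............*.
..........*.*.
..........****

Derivation:
Segment 0: (10,1) -> (10,0)
Segment 1: (10,0) -> (13,-0)
Segment 2: (13,-0) -> (12,-0)
Segment 3: (12,-0) -> (12,1)
Segment 4: (12,1) -> (12,3)
Segment 5: (12,3) -> (12,5)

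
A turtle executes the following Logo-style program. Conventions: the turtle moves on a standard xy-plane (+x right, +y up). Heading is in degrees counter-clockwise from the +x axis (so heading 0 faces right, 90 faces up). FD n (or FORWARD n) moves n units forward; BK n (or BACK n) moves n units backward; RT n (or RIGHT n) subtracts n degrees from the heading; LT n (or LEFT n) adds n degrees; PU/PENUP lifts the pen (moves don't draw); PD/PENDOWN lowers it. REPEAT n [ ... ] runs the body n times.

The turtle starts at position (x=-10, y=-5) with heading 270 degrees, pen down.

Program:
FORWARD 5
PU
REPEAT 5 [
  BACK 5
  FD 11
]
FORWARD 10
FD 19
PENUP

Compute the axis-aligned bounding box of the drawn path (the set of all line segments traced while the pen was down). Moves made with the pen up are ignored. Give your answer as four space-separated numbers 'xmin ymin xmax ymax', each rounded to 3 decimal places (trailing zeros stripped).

Executing turtle program step by step:
Start: pos=(-10,-5), heading=270, pen down
FD 5: (-10,-5) -> (-10,-10) [heading=270, draw]
PU: pen up
REPEAT 5 [
  -- iteration 1/5 --
  BK 5: (-10,-10) -> (-10,-5) [heading=270, move]
  FD 11: (-10,-5) -> (-10,-16) [heading=270, move]
  -- iteration 2/5 --
  BK 5: (-10,-16) -> (-10,-11) [heading=270, move]
  FD 11: (-10,-11) -> (-10,-22) [heading=270, move]
  -- iteration 3/5 --
  BK 5: (-10,-22) -> (-10,-17) [heading=270, move]
  FD 11: (-10,-17) -> (-10,-28) [heading=270, move]
  -- iteration 4/5 --
  BK 5: (-10,-28) -> (-10,-23) [heading=270, move]
  FD 11: (-10,-23) -> (-10,-34) [heading=270, move]
  -- iteration 5/5 --
  BK 5: (-10,-34) -> (-10,-29) [heading=270, move]
  FD 11: (-10,-29) -> (-10,-40) [heading=270, move]
]
FD 10: (-10,-40) -> (-10,-50) [heading=270, move]
FD 19: (-10,-50) -> (-10,-69) [heading=270, move]
PU: pen up
Final: pos=(-10,-69), heading=270, 1 segment(s) drawn

Segment endpoints: x in {-10, -10}, y in {-10, -5}
xmin=-10, ymin=-10, xmax=-10, ymax=-5

Answer: -10 -10 -10 -5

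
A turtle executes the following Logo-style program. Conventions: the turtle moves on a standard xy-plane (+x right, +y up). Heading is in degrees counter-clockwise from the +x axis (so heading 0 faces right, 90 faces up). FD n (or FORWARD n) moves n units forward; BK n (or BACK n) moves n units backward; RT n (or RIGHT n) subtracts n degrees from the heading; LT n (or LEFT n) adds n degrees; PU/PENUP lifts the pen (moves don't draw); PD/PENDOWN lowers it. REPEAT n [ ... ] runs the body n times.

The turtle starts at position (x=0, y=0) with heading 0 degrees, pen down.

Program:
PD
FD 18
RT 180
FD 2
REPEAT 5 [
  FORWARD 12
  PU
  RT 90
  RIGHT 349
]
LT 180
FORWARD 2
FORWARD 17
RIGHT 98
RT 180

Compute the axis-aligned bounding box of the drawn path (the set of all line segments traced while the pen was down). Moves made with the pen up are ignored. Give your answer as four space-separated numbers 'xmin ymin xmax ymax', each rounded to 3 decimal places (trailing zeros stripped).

Answer: 0 0 18 0

Derivation:
Executing turtle program step by step:
Start: pos=(0,0), heading=0, pen down
PD: pen down
FD 18: (0,0) -> (18,0) [heading=0, draw]
RT 180: heading 0 -> 180
FD 2: (18,0) -> (16,0) [heading=180, draw]
REPEAT 5 [
  -- iteration 1/5 --
  FD 12: (16,0) -> (4,0) [heading=180, draw]
  PU: pen up
  RT 90: heading 180 -> 90
  RT 349: heading 90 -> 101
  -- iteration 2/5 --
  FD 12: (4,0) -> (1.71,11.78) [heading=101, move]
  PU: pen up
  RT 90: heading 101 -> 11
  RT 349: heading 11 -> 22
  -- iteration 3/5 --
  FD 12: (1.71,11.78) -> (12.836,16.275) [heading=22, move]
  PU: pen up
  RT 90: heading 22 -> 292
  RT 349: heading 292 -> 303
  -- iteration 4/5 --
  FD 12: (12.836,16.275) -> (19.372,6.211) [heading=303, move]
  PU: pen up
  RT 90: heading 303 -> 213
  RT 349: heading 213 -> 224
  -- iteration 5/5 --
  FD 12: (19.372,6.211) -> (10.74,-2.125) [heading=224, move]
  PU: pen up
  RT 90: heading 224 -> 134
  RT 349: heading 134 -> 145
]
LT 180: heading 145 -> 325
FD 2: (10.74,-2.125) -> (12.378,-3.272) [heading=325, move]
FD 17: (12.378,-3.272) -> (26.304,-13.023) [heading=325, move]
RT 98: heading 325 -> 227
RT 180: heading 227 -> 47
Final: pos=(26.304,-13.023), heading=47, 3 segment(s) drawn

Segment endpoints: x in {0, 4, 16, 18}, y in {0, 0, 0}
xmin=0, ymin=0, xmax=18, ymax=0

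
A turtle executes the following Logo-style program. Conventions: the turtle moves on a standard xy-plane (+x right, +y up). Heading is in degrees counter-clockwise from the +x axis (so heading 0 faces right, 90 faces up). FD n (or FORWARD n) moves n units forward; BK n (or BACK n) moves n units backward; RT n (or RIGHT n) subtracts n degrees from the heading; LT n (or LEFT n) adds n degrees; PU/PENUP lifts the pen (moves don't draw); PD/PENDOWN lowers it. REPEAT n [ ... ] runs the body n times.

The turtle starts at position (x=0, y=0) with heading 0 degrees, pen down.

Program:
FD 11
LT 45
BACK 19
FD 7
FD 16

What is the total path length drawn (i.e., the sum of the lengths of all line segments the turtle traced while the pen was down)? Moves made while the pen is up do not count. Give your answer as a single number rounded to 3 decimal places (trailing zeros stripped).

Executing turtle program step by step:
Start: pos=(0,0), heading=0, pen down
FD 11: (0,0) -> (11,0) [heading=0, draw]
LT 45: heading 0 -> 45
BK 19: (11,0) -> (-2.435,-13.435) [heading=45, draw]
FD 7: (-2.435,-13.435) -> (2.515,-8.485) [heading=45, draw]
FD 16: (2.515,-8.485) -> (13.828,2.828) [heading=45, draw]
Final: pos=(13.828,2.828), heading=45, 4 segment(s) drawn

Segment lengths:
  seg 1: (0,0) -> (11,0), length = 11
  seg 2: (11,0) -> (-2.435,-13.435), length = 19
  seg 3: (-2.435,-13.435) -> (2.515,-8.485), length = 7
  seg 4: (2.515,-8.485) -> (13.828,2.828), length = 16
Total = 53

Answer: 53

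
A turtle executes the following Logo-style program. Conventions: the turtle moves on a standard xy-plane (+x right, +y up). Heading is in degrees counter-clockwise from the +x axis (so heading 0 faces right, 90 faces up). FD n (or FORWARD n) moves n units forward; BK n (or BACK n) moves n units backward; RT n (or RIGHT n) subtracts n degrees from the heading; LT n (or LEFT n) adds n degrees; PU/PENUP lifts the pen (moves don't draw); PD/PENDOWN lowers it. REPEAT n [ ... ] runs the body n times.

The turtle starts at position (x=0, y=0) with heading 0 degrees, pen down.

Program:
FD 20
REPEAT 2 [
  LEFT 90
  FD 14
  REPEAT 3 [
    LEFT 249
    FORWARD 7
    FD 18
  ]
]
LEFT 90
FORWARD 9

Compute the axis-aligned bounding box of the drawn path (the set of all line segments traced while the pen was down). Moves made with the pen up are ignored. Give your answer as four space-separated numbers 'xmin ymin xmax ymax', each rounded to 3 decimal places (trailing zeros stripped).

Executing turtle program step by step:
Start: pos=(0,0), heading=0, pen down
FD 20: (0,0) -> (20,0) [heading=0, draw]
REPEAT 2 [
  -- iteration 1/2 --
  LT 90: heading 0 -> 90
  FD 14: (20,0) -> (20,14) [heading=90, draw]
  REPEAT 3 [
    -- iteration 1/3 --
    LT 249: heading 90 -> 339
    FD 7: (20,14) -> (26.535,11.491) [heading=339, draw]
    FD 18: (26.535,11.491) -> (43.34,5.041) [heading=339, draw]
    -- iteration 2/3 --
    LT 249: heading 339 -> 228
    FD 7: (43.34,5.041) -> (38.656,-0.161) [heading=228, draw]
    FD 18: (38.656,-0.161) -> (26.611,-13.538) [heading=228, draw]
    -- iteration 3/3 --
    LT 249: heading 228 -> 117
    FD 7: (26.611,-13.538) -> (23.433,-7.301) [heading=117, draw]
    FD 18: (23.433,-7.301) -> (15.261,8.737) [heading=117, draw]
  ]
  -- iteration 2/2 --
  LT 90: heading 117 -> 207
  FD 14: (15.261,8.737) -> (2.787,2.381) [heading=207, draw]
  REPEAT 3 [
    -- iteration 1/3 --
    LT 249: heading 207 -> 96
    FD 7: (2.787,2.381) -> (2.056,9.343) [heading=96, draw]
    FD 18: (2.056,9.343) -> (0.174,27.245) [heading=96, draw]
    -- iteration 2/3 --
    LT 249: heading 96 -> 345
    FD 7: (0.174,27.245) -> (6.936,25.433) [heading=345, draw]
    FD 18: (6.936,25.433) -> (24.322,20.774) [heading=345, draw]
    -- iteration 3/3 --
    LT 249: heading 345 -> 234
    FD 7: (24.322,20.774) -> (20.208,15.111) [heading=234, draw]
    FD 18: (20.208,15.111) -> (9.628,0.549) [heading=234, draw]
  ]
]
LT 90: heading 234 -> 324
FD 9: (9.628,0.549) -> (16.909,-4.741) [heading=324, draw]
Final: pos=(16.909,-4.741), heading=324, 16 segment(s) drawn

Segment endpoints: x in {0, 0.174, 2.056, 2.787, 6.936, 9.628, 15.261, 16.909, 20, 20.208, 23.433, 24.322, 26.535, 26.611, 38.656, 43.34}, y in {-13.538, -7.301, -4.741, -0.161, 0, 0.549, 2.381, 5.041, 8.737, 9.343, 11.491, 14, 15.111, 20.774, 25.433, 27.245}
xmin=0, ymin=-13.538, xmax=43.34, ymax=27.245

Answer: 0 -13.538 43.34 27.245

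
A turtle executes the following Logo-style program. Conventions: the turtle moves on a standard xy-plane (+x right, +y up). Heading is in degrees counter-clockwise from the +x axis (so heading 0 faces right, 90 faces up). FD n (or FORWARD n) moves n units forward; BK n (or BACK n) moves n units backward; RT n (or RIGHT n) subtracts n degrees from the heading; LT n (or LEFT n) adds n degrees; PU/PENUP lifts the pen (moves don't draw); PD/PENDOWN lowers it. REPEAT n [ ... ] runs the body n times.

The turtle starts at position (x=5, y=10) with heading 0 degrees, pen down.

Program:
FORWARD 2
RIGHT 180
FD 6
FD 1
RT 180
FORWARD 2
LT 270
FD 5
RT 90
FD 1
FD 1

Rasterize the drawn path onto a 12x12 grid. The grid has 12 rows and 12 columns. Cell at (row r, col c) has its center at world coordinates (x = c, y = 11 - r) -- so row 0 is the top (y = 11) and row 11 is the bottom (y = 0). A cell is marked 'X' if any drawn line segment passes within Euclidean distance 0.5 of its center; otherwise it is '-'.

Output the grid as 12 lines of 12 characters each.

Answer: ------------
XXXXXXXX----
--X---------
--X---------
--X---------
--X---------
XXX---------
------------
------------
------------
------------
------------

Derivation:
Segment 0: (5,10) -> (7,10)
Segment 1: (7,10) -> (1,10)
Segment 2: (1,10) -> (0,10)
Segment 3: (0,10) -> (2,10)
Segment 4: (2,10) -> (2,5)
Segment 5: (2,5) -> (1,5)
Segment 6: (1,5) -> (0,5)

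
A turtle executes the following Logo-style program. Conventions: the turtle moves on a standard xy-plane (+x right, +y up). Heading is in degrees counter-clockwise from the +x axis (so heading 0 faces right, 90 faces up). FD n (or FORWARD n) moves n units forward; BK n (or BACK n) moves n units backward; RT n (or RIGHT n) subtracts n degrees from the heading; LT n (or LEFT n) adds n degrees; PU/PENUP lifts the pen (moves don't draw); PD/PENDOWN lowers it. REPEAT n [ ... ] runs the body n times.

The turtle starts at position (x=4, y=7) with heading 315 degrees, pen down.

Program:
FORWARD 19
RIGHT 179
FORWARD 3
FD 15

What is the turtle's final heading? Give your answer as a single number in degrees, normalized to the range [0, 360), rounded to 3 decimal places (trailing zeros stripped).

Executing turtle program step by step:
Start: pos=(4,7), heading=315, pen down
FD 19: (4,7) -> (17.435,-6.435) [heading=315, draw]
RT 179: heading 315 -> 136
FD 3: (17.435,-6.435) -> (15.277,-4.351) [heading=136, draw]
FD 15: (15.277,-4.351) -> (4.487,6.069) [heading=136, draw]
Final: pos=(4.487,6.069), heading=136, 3 segment(s) drawn

Answer: 136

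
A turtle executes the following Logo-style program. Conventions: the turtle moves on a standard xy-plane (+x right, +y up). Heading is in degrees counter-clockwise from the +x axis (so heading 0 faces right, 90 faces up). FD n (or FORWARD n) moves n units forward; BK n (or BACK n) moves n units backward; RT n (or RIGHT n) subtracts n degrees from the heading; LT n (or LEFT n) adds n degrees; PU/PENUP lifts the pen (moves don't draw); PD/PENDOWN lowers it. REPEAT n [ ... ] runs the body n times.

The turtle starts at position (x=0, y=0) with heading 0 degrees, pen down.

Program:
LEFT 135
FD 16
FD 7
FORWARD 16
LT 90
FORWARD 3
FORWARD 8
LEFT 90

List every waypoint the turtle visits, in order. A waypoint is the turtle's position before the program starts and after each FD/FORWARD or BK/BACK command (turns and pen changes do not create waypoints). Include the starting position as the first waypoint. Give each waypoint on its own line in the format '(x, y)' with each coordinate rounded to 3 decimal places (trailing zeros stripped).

Executing turtle program step by step:
Start: pos=(0,0), heading=0, pen down
LT 135: heading 0 -> 135
FD 16: (0,0) -> (-11.314,11.314) [heading=135, draw]
FD 7: (-11.314,11.314) -> (-16.263,16.263) [heading=135, draw]
FD 16: (-16.263,16.263) -> (-27.577,27.577) [heading=135, draw]
LT 90: heading 135 -> 225
FD 3: (-27.577,27.577) -> (-29.698,25.456) [heading=225, draw]
FD 8: (-29.698,25.456) -> (-35.355,19.799) [heading=225, draw]
LT 90: heading 225 -> 315
Final: pos=(-35.355,19.799), heading=315, 5 segment(s) drawn
Waypoints (6 total):
(0, 0)
(-11.314, 11.314)
(-16.263, 16.263)
(-27.577, 27.577)
(-29.698, 25.456)
(-35.355, 19.799)

Answer: (0, 0)
(-11.314, 11.314)
(-16.263, 16.263)
(-27.577, 27.577)
(-29.698, 25.456)
(-35.355, 19.799)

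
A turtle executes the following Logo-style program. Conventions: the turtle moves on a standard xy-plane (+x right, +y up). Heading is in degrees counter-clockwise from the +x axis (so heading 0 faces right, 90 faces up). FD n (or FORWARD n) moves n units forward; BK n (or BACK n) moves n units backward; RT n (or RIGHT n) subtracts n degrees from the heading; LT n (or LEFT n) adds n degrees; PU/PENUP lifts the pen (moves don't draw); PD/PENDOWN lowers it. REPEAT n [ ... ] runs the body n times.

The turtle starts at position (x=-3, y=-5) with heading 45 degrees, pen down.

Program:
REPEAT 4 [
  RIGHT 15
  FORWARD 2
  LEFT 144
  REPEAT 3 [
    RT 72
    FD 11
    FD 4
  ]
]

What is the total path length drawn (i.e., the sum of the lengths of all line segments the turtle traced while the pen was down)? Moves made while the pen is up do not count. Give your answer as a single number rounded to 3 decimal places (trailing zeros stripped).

Answer: 188

Derivation:
Executing turtle program step by step:
Start: pos=(-3,-5), heading=45, pen down
REPEAT 4 [
  -- iteration 1/4 --
  RT 15: heading 45 -> 30
  FD 2: (-3,-5) -> (-1.268,-4) [heading=30, draw]
  LT 144: heading 30 -> 174
  REPEAT 3 [
    -- iteration 1/3 --
    RT 72: heading 174 -> 102
    FD 11: (-1.268,-4) -> (-3.555,6.76) [heading=102, draw]
    FD 4: (-3.555,6.76) -> (-4.387,10.672) [heading=102, draw]
    -- iteration 2/3 --
    RT 72: heading 102 -> 30
    FD 11: (-4.387,10.672) -> (5.14,16.172) [heading=30, draw]
    FD 4: (5.14,16.172) -> (8.604,18.172) [heading=30, draw]
    -- iteration 3/3 --
    RT 72: heading 30 -> 318
    FD 11: (8.604,18.172) -> (16.778,10.812) [heading=318, draw]
    FD 4: (16.778,10.812) -> (19.751,8.135) [heading=318, draw]
  ]
  -- iteration 2/4 --
  RT 15: heading 318 -> 303
  FD 2: (19.751,8.135) -> (20.84,6.458) [heading=303, draw]
  LT 144: heading 303 -> 87
  REPEAT 3 [
    -- iteration 1/3 --
    RT 72: heading 87 -> 15
    FD 11: (20.84,6.458) -> (31.465,9.305) [heading=15, draw]
    FD 4: (31.465,9.305) -> (35.329,10.34) [heading=15, draw]
    -- iteration 2/3 --
    RT 72: heading 15 -> 303
    FD 11: (35.329,10.34) -> (41.32,1.115) [heading=303, draw]
    FD 4: (41.32,1.115) -> (43.499,-2.24) [heading=303, draw]
    -- iteration 3/3 --
    RT 72: heading 303 -> 231
    FD 11: (43.499,-2.24) -> (36.576,-10.788) [heading=231, draw]
    FD 4: (36.576,-10.788) -> (34.059,-13.897) [heading=231, draw]
  ]
  -- iteration 3/4 --
  RT 15: heading 231 -> 216
  FD 2: (34.059,-13.897) -> (32.441,-15.073) [heading=216, draw]
  LT 144: heading 216 -> 0
  REPEAT 3 [
    -- iteration 1/3 --
    RT 72: heading 0 -> 288
    FD 11: (32.441,-15.073) -> (35.84,-25.534) [heading=288, draw]
    FD 4: (35.84,-25.534) -> (37.076,-29.338) [heading=288, draw]
    -- iteration 2/3 --
    RT 72: heading 288 -> 216
    FD 11: (37.076,-29.338) -> (28.177,-35.804) [heading=216, draw]
    FD 4: (28.177,-35.804) -> (24.941,-38.155) [heading=216, draw]
    -- iteration 3/3 --
    RT 72: heading 216 -> 144
    FD 11: (24.941,-38.155) -> (16.042,-31.69) [heading=144, draw]
    FD 4: (16.042,-31.69) -> (12.806,-29.338) [heading=144, draw]
  ]
  -- iteration 4/4 --
  RT 15: heading 144 -> 129
  FD 2: (12.806,-29.338) -> (11.547,-27.784) [heading=129, draw]
  LT 144: heading 129 -> 273
  REPEAT 3 [
    -- iteration 1/3 --
    RT 72: heading 273 -> 201
    FD 11: (11.547,-27.784) -> (1.278,-31.726) [heading=201, draw]
    FD 4: (1.278,-31.726) -> (-2.457,-33.16) [heading=201, draw]
    -- iteration 2/3 --
    RT 72: heading 201 -> 129
    FD 11: (-2.457,-33.16) -> (-9.379,-24.611) [heading=129, draw]
    FD 4: (-9.379,-24.611) -> (-11.897,-21.503) [heading=129, draw]
    -- iteration 3/3 --
    RT 72: heading 129 -> 57
    FD 11: (-11.897,-21.503) -> (-5.906,-12.277) [heading=57, draw]
    FD 4: (-5.906,-12.277) -> (-3.727,-8.922) [heading=57, draw]
  ]
]
Final: pos=(-3.727,-8.922), heading=57, 28 segment(s) drawn

Segment lengths:
  seg 1: (-3,-5) -> (-1.268,-4), length = 2
  seg 2: (-1.268,-4) -> (-3.555,6.76), length = 11
  seg 3: (-3.555,6.76) -> (-4.387,10.672), length = 4
  seg 4: (-4.387,10.672) -> (5.14,16.172), length = 11
  seg 5: (5.14,16.172) -> (8.604,18.172), length = 4
  seg 6: (8.604,18.172) -> (16.778,10.812), length = 11
  seg 7: (16.778,10.812) -> (19.751,8.135), length = 4
  seg 8: (19.751,8.135) -> (20.84,6.458), length = 2
  seg 9: (20.84,6.458) -> (31.465,9.305), length = 11
  seg 10: (31.465,9.305) -> (35.329,10.34), length = 4
  seg 11: (35.329,10.34) -> (41.32,1.115), length = 11
  seg 12: (41.32,1.115) -> (43.499,-2.24), length = 4
  seg 13: (43.499,-2.24) -> (36.576,-10.788), length = 11
  seg 14: (36.576,-10.788) -> (34.059,-13.897), length = 4
  seg 15: (34.059,-13.897) -> (32.441,-15.073), length = 2
  seg 16: (32.441,-15.073) -> (35.84,-25.534), length = 11
  seg 17: (35.84,-25.534) -> (37.076,-29.338), length = 4
  seg 18: (37.076,-29.338) -> (28.177,-35.804), length = 11
  seg 19: (28.177,-35.804) -> (24.941,-38.155), length = 4
  seg 20: (24.941,-38.155) -> (16.042,-31.69), length = 11
  seg 21: (16.042,-31.69) -> (12.806,-29.338), length = 4
  seg 22: (12.806,-29.338) -> (11.547,-27.784), length = 2
  seg 23: (11.547,-27.784) -> (1.278,-31.726), length = 11
  seg 24: (1.278,-31.726) -> (-2.457,-33.16), length = 4
  seg 25: (-2.457,-33.16) -> (-9.379,-24.611), length = 11
  seg 26: (-9.379,-24.611) -> (-11.897,-21.503), length = 4
  seg 27: (-11.897,-21.503) -> (-5.906,-12.277), length = 11
  seg 28: (-5.906,-12.277) -> (-3.727,-8.922), length = 4
Total = 188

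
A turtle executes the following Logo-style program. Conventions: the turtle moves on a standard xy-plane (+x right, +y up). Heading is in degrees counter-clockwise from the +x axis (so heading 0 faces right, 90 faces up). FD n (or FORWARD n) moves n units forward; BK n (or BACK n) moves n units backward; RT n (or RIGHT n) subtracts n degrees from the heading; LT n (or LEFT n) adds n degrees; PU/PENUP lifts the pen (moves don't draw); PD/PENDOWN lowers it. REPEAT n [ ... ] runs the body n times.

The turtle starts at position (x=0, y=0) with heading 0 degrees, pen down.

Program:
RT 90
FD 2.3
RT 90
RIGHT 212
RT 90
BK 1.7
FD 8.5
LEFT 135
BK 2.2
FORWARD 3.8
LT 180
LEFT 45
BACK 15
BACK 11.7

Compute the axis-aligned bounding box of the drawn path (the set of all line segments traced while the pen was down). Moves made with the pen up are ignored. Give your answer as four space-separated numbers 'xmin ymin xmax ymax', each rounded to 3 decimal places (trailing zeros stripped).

Executing turtle program step by step:
Start: pos=(0,0), heading=0, pen down
RT 90: heading 0 -> 270
FD 2.3: (0,0) -> (0,-2.3) [heading=270, draw]
RT 90: heading 270 -> 180
RT 212: heading 180 -> 328
RT 90: heading 328 -> 238
BK 1.7: (0,-2.3) -> (0.901,-0.858) [heading=238, draw]
FD 8.5: (0.901,-0.858) -> (-3.603,-8.067) [heading=238, draw]
LT 135: heading 238 -> 13
BK 2.2: (-3.603,-8.067) -> (-5.747,-8.562) [heading=13, draw]
FD 3.8: (-5.747,-8.562) -> (-2.044,-7.707) [heading=13, draw]
LT 180: heading 13 -> 193
LT 45: heading 193 -> 238
BK 15: (-2.044,-7.707) -> (5.904,5.014) [heading=238, draw]
BK 11.7: (5.904,5.014) -> (12.104,14.936) [heading=238, draw]
Final: pos=(12.104,14.936), heading=238, 7 segment(s) drawn

Segment endpoints: x in {-5.747, -3.603, -2.044, 0, 0, 0.901, 5.904, 12.104}, y in {-8.562, -8.067, -7.707, -2.3, -0.858, 0, 5.014, 14.936}
xmin=-5.747, ymin=-8.562, xmax=12.104, ymax=14.936

Answer: -5.747 -8.562 12.104 14.936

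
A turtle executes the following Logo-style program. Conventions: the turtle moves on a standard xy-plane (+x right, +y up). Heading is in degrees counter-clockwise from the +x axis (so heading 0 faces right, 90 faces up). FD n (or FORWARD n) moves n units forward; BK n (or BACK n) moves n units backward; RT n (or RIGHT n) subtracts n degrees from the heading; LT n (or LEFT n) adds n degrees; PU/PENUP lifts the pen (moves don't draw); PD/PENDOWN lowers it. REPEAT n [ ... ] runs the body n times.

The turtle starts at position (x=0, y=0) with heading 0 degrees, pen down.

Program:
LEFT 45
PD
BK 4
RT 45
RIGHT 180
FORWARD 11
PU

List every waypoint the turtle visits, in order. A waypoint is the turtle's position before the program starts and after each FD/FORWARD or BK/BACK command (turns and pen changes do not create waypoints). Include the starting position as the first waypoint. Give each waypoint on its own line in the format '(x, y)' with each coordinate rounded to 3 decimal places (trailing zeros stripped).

Executing turtle program step by step:
Start: pos=(0,0), heading=0, pen down
LT 45: heading 0 -> 45
PD: pen down
BK 4: (0,0) -> (-2.828,-2.828) [heading=45, draw]
RT 45: heading 45 -> 0
RT 180: heading 0 -> 180
FD 11: (-2.828,-2.828) -> (-13.828,-2.828) [heading=180, draw]
PU: pen up
Final: pos=(-13.828,-2.828), heading=180, 2 segment(s) drawn
Waypoints (3 total):
(0, 0)
(-2.828, -2.828)
(-13.828, -2.828)

Answer: (0, 0)
(-2.828, -2.828)
(-13.828, -2.828)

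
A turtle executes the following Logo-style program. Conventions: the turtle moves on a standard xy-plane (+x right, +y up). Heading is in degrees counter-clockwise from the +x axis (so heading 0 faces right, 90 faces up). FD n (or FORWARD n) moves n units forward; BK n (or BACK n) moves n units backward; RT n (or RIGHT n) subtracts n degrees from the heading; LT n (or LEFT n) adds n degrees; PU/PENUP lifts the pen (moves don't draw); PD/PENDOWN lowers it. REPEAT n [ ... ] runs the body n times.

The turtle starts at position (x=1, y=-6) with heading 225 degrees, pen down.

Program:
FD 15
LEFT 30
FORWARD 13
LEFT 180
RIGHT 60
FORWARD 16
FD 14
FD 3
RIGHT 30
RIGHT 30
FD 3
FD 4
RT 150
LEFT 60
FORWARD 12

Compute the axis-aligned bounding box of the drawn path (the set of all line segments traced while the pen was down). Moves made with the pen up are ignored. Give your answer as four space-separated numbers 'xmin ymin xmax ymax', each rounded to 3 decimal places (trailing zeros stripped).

Answer: -12.971 -34.058 23.854 -6

Derivation:
Executing turtle program step by step:
Start: pos=(1,-6), heading=225, pen down
FD 15: (1,-6) -> (-9.607,-16.607) [heading=225, draw]
LT 30: heading 225 -> 255
FD 13: (-9.607,-16.607) -> (-12.971,-29.164) [heading=255, draw]
LT 180: heading 255 -> 75
RT 60: heading 75 -> 15
FD 16: (-12.971,-29.164) -> (2.484,-25.023) [heading=15, draw]
FD 14: (2.484,-25.023) -> (16.007,-21.399) [heading=15, draw]
FD 3: (16.007,-21.399) -> (18.904,-20.623) [heading=15, draw]
RT 30: heading 15 -> 345
RT 30: heading 345 -> 315
FD 3: (18.904,-20.623) -> (21.026,-22.744) [heading=315, draw]
FD 4: (21.026,-22.744) -> (23.854,-25.572) [heading=315, draw]
RT 150: heading 315 -> 165
LT 60: heading 165 -> 225
FD 12: (23.854,-25.572) -> (15.369,-34.058) [heading=225, draw]
Final: pos=(15.369,-34.058), heading=225, 8 segment(s) drawn

Segment endpoints: x in {-12.971, -9.607, 1, 2.484, 15.369, 16.007, 18.904, 21.026, 23.854}, y in {-34.058, -29.164, -25.572, -25.023, -22.744, -21.399, -20.623, -16.607, -6}
xmin=-12.971, ymin=-34.058, xmax=23.854, ymax=-6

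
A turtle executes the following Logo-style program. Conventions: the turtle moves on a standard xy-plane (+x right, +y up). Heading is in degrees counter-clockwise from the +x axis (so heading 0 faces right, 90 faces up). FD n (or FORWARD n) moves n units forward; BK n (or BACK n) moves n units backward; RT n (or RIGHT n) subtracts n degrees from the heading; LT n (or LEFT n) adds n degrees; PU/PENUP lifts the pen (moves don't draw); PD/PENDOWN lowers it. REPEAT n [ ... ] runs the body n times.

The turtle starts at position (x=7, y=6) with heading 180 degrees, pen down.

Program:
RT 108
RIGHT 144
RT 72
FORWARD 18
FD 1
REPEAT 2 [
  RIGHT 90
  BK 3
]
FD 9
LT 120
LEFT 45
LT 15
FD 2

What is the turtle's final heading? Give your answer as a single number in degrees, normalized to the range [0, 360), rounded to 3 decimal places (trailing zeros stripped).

Answer: 216

Derivation:
Executing turtle program step by step:
Start: pos=(7,6), heading=180, pen down
RT 108: heading 180 -> 72
RT 144: heading 72 -> 288
RT 72: heading 288 -> 216
FD 18: (7,6) -> (-7.562,-4.58) [heading=216, draw]
FD 1: (-7.562,-4.58) -> (-8.371,-5.168) [heading=216, draw]
REPEAT 2 [
  -- iteration 1/2 --
  RT 90: heading 216 -> 126
  BK 3: (-8.371,-5.168) -> (-6.608,-7.595) [heading=126, draw]
  -- iteration 2/2 --
  RT 90: heading 126 -> 36
  BK 3: (-6.608,-7.595) -> (-9.035,-9.358) [heading=36, draw]
]
FD 9: (-9.035,-9.358) -> (-1.754,-4.068) [heading=36, draw]
LT 120: heading 36 -> 156
LT 45: heading 156 -> 201
LT 15: heading 201 -> 216
FD 2: (-1.754,-4.068) -> (-3.372,-5.244) [heading=216, draw]
Final: pos=(-3.372,-5.244), heading=216, 6 segment(s) drawn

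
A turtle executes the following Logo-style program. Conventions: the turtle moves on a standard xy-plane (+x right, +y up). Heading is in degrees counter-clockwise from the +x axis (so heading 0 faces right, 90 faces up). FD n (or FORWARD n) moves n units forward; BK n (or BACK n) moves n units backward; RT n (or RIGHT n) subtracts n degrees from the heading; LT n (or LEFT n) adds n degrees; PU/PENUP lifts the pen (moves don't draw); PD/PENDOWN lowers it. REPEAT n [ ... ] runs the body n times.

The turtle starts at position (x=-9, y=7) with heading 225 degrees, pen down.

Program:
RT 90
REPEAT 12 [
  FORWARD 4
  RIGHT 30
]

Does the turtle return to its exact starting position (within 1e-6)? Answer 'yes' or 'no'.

Executing turtle program step by step:
Start: pos=(-9,7), heading=225, pen down
RT 90: heading 225 -> 135
REPEAT 12 [
  -- iteration 1/12 --
  FD 4: (-9,7) -> (-11.828,9.828) [heading=135, draw]
  RT 30: heading 135 -> 105
  -- iteration 2/12 --
  FD 4: (-11.828,9.828) -> (-12.864,13.692) [heading=105, draw]
  RT 30: heading 105 -> 75
  -- iteration 3/12 --
  FD 4: (-12.864,13.692) -> (-11.828,17.556) [heading=75, draw]
  RT 30: heading 75 -> 45
  -- iteration 4/12 --
  FD 4: (-11.828,17.556) -> (-9,20.384) [heading=45, draw]
  RT 30: heading 45 -> 15
  -- iteration 5/12 --
  FD 4: (-9,20.384) -> (-5.136,21.42) [heading=15, draw]
  RT 30: heading 15 -> 345
  -- iteration 6/12 --
  FD 4: (-5.136,21.42) -> (-1.273,20.384) [heading=345, draw]
  RT 30: heading 345 -> 315
  -- iteration 7/12 --
  FD 4: (-1.273,20.384) -> (1.556,17.556) [heading=315, draw]
  RT 30: heading 315 -> 285
  -- iteration 8/12 --
  FD 4: (1.556,17.556) -> (2.591,13.692) [heading=285, draw]
  RT 30: heading 285 -> 255
  -- iteration 9/12 --
  FD 4: (2.591,13.692) -> (1.556,9.828) [heading=255, draw]
  RT 30: heading 255 -> 225
  -- iteration 10/12 --
  FD 4: (1.556,9.828) -> (-1.273,7) [heading=225, draw]
  RT 30: heading 225 -> 195
  -- iteration 11/12 --
  FD 4: (-1.273,7) -> (-5.136,5.965) [heading=195, draw]
  RT 30: heading 195 -> 165
  -- iteration 12/12 --
  FD 4: (-5.136,5.965) -> (-9,7) [heading=165, draw]
  RT 30: heading 165 -> 135
]
Final: pos=(-9,7), heading=135, 12 segment(s) drawn

Start position: (-9, 7)
Final position: (-9, 7)
Distance = 0; < 1e-6 -> CLOSED

Answer: yes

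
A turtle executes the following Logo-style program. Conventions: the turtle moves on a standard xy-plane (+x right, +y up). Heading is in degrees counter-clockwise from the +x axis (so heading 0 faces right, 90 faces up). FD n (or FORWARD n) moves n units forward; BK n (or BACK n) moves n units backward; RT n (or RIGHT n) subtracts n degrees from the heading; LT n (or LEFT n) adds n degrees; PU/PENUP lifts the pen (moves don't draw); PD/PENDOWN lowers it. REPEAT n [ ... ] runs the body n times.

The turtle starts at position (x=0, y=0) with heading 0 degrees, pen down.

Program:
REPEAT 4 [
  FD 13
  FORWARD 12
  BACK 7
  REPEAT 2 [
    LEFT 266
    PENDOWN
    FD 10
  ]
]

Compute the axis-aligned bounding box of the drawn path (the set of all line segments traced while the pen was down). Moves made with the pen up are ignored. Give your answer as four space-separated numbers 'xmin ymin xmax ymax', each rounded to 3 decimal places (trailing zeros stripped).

Executing turtle program step by step:
Start: pos=(0,0), heading=0, pen down
REPEAT 4 [
  -- iteration 1/4 --
  FD 13: (0,0) -> (13,0) [heading=0, draw]
  FD 12: (13,0) -> (25,0) [heading=0, draw]
  BK 7: (25,0) -> (18,0) [heading=0, draw]
  REPEAT 2 [
    -- iteration 1/2 --
    LT 266: heading 0 -> 266
    PD: pen down
    FD 10: (18,0) -> (17.302,-9.976) [heading=266, draw]
    -- iteration 2/2 --
    LT 266: heading 266 -> 172
    PD: pen down
    FD 10: (17.302,-9.976) -> (7.4,-8.584) [heading=172, draw]
  ]
  -- iteration 2/4 --
  FD 13: (7.4,-8.584) -> (-5.474,-6.775) [heading=172, draw]
  FD 12: (-5.474,-6.775) -> (-17.357,-5.105) [heading=172, draw]
  BK 7: (-17.357,-5.105) -> (-10.425,-6.079) [heading=172, draw]
  REPEAT 2 [
    -- iteration 1/2 --
    LT 266: heading 172 -> 78
    PD: pen down
    FD 10: (-10.425,-6.079) -> (-8.346,3.703) [heading=78, draw]
    -- iteration 2/2 --
    LT 266: heading 78 -> 344
    PD: pen down
    FD 10: (-8.346,3.703) -> (1.267,0.946) [heading=344, draw]
  ]
  -- iteration 3/4 --
  FD 13: (1.267,0.946) -> (13.763,-2.637) [heading=344, draw]
  FD 12: (13.763,-2.637) -> (25.298,-5.945) [heading=344, draw]
  BK 7: (25.298,-5.945) -> (18.569,-4.015) [heading=344, draw]
  REPEAT 2 [
    -- iteration 1/2 --
    LT 266: heading 344 -> 250
    PD: pen down
    FD 10: (18.569,-4.015) -> (15.149,-13.412) [heading=250, draw]
    -- iteration 2/2 --
    LT 266: heading 250 -> 156
    PD: pen down
    FD 10: (15.149,-13.412) -> (6.014,-9.345) [heading=156, draw]
  ]
  -- iteration 4/4 --
  FD 13: (6.014,-9.345) -> (-5.862,-4.057) [heading=156, draw]
  FD 12: (-5.862,-4.057) -> (-16.825,0.824) [heading=156, draw]
  BK 7: (-16.825,0.824) -> (-10.43,-2.023) [heading=156, draw]
  REPEAT 2 [
    -- iteration 1/2 --
    LT 266: heading 156 -> 62
    PD: pen down
    FD 10: (-10.43,-2.023) -> (-5.735,6.806) [heading=62, draw]
    -- iteration 2/2 --
    LT 266: heading 62 -> 328
    PD: pen down
    FD 10: (-5.735,6.806) -> (2.745,1.507) [heading=328, draw]
  ]
]
Final: pos=(2.745,1.507), heading=328, 20 segment(s) drawn

Segment endpoints: x in {-17.357, -16.825, -10.43, -10.425, -8.346, -5.862, -5.735, -5.474, 0, 1.267, 2.745, 6.014, 7.4, 13, 13.763, 15.149, 17.302, 18, 18.569, 25, 25.298}, y in {-13.412, -9.976, -9.345, -8.584, -6.775, -6.079, -5.945, -5.105, -4.057, -4.015, -2.637, -2.023, 0, 0.824, 0.946, 1.507, 3.703, 6.806}
xmin=-17.357, ymin=-13.412, xmax=25.298, ymax=6.806

Answer: -17.357 -13.412 25.298 6.806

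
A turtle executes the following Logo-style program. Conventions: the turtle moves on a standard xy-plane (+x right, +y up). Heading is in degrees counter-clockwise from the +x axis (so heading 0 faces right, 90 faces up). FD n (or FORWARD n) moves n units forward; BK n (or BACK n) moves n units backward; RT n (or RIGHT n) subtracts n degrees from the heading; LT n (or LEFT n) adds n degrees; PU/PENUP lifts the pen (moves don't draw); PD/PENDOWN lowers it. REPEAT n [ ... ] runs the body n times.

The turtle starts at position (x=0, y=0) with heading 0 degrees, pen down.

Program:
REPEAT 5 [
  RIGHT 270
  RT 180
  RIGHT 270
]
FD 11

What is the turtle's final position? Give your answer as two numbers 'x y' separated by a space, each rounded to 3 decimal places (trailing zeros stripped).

Executing turtle program step by step:
Start: pos=(0,0), heading=0, pen down
REPEAT 5 [
  -- iteration 1/5 --
  RT 270: heading 0 -> 90
  RT 180: heading 90 -> 270
  RT 270: heading 270 -> 0
  -- iteration 2/5 --
  RT 270: heading 0 -> 90
  RT 180: heading 90 -> 270
  RT 270: heading 270 -> 0
  -- iteration 3/5 --
  RT 270: heading 0 -> 90
  RT 180: heading 90 -> 270
  RT 270: heading 270 -> 0
  -- iteration 4/5 --
  RT 270: heading 0 -> 90
  RT 180: heading 90 -> 270
  RT 270: heading 270 -> 0
  -- iteration 5/5 --
  RT 270: heading 0 -> 90
  RT 180: heading 90 -> 270
  RT 270: heading 270 -> 0
]
FD 11: (0,0) -> (11,0) [heading=0, draw]
Final: pos=(11,0), heading=0, 1 segment(s) drawn

Answer: 11 0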